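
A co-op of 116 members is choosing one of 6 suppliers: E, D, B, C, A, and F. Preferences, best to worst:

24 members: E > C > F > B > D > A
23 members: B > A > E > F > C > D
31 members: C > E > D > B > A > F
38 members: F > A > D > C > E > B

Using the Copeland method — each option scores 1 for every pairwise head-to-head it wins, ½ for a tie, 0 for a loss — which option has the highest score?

E: beats D, B, and F; loses to C and A → score 3.
D: beats B; loses to E, C, A, and F → score 1.
B: beats A; loses to E, D, C, and F → score 1.
C: beats E, D, and B; loses to A and F → score 3.
A: beats E, D, and C; loses to B and F → score 3.
F: beats D, B, C, and A; loses to E → score 4.
F has the best pairwise record.

F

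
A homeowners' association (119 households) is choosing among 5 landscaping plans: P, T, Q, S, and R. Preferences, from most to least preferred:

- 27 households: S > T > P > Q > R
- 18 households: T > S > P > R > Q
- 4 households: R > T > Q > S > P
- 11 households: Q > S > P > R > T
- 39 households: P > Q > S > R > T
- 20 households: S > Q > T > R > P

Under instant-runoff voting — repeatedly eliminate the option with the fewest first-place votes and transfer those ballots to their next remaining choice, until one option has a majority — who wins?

Round 1: P 39, T 18, Q 11, S 47, R 4. Eliminate R.
Round 2: P 39, T 22, Q 11, S 47. Eliminate Q.
Round 3: P 39, T 22, S 58. Eliminate T.
Round 4: P 39, S 80. S has a majority.

S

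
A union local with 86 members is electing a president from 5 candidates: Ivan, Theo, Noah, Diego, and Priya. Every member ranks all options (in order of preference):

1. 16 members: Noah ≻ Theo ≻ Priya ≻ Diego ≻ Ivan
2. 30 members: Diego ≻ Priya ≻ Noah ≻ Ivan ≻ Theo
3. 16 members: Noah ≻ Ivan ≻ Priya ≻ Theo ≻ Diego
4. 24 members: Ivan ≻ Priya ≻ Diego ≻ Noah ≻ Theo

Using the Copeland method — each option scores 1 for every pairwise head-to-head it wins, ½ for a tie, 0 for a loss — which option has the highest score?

Ivan: beats Theo; loses to Noah, Diego, and Priya → score 1.
Theo: loses to Ivan, Noah, Diego, and Priya → score 0.
Noah: beats Ivan and Theo; loses to Diego and Priya → score 2.
Diego: beats Ivan, Theo, and Noah; loses to Priya → score 3.
Priya: beats Ivan, Theo, Noah, and Diego → score 4.
Priya has the best pairwise record.

Priya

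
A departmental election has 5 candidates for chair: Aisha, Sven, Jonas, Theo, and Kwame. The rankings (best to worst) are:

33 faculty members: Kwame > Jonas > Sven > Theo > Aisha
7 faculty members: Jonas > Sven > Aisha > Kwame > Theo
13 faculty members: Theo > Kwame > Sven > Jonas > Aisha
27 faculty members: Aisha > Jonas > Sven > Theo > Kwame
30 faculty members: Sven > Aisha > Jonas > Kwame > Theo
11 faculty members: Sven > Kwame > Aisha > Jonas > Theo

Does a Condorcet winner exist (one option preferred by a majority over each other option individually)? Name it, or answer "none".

Checking pairwise contests:
Sven beats Aisha 94–27.
Jonas beats Sven 67–54.
Aisha beats Jonas 68–53.
Aisha beats Theo 75–46.
Aisha beats Kwame 64–57.
Every option loses at least one head-to-head, so there is no Condorcet winner.

none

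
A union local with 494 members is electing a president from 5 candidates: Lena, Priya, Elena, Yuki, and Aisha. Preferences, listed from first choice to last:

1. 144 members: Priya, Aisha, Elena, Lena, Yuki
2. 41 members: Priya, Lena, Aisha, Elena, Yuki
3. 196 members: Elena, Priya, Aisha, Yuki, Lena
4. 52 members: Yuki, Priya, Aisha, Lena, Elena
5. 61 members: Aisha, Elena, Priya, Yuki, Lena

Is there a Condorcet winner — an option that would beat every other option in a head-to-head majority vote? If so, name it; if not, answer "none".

none

Checking pairwise contests:
Priya beats Lena 494–0.
Elena beats Priya 257–237.
Aisha beats Elena 298–196.
Priya beats Yuki 442–52.
Priya beats Aisha 433–61.
Every option loses at least one head-to-head, so there is no Condorcet winner.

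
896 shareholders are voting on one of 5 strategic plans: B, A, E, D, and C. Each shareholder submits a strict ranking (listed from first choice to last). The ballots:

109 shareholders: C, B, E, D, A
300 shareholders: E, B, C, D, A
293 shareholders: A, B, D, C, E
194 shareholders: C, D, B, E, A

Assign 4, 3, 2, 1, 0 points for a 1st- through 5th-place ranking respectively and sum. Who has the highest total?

B

B: 109·3 + 300·3 + 293·3 + 194·2 = 2494
A: 109·0 + 300·0 + 293·4 + 194·0 = 1172
E: 109·2 + 300·4 + 293·0 + 194·1 = 1612
D: 109·1 + 300·1 + 293·2 + 194·3 = 1577
C: 109·4 + 300·2 + 293·1 + 194·4 = 2105
B has the highest Borda score (2494).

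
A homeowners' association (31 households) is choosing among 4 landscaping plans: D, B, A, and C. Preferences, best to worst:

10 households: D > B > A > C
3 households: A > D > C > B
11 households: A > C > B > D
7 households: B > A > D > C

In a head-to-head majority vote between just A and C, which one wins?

A

Voters preferring A to C: 31; preferring C to A: 0.
A wins the head-to-head.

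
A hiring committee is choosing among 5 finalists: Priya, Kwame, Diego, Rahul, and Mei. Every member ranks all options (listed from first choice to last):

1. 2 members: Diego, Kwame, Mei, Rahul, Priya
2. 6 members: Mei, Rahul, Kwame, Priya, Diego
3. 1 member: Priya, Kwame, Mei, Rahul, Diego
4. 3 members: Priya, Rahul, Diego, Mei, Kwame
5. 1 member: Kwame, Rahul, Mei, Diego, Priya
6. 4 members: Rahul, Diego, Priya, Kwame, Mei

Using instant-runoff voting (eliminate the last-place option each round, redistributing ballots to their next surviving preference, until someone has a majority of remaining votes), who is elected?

Mei

Round 1: Priya 4, Kwame 1, Diego 2, Rahul 4, Mei 6. Eliminate Kwame.
Round 2: Priya 4, Diego 2, Rahul 5, Mei 6. Eliminate Diego.
Round 3: Priya 4, Rahul 5, Mei 8. Eliminate Priya.
Round 4: Rahul 8, Mei 9. Mei has a majority.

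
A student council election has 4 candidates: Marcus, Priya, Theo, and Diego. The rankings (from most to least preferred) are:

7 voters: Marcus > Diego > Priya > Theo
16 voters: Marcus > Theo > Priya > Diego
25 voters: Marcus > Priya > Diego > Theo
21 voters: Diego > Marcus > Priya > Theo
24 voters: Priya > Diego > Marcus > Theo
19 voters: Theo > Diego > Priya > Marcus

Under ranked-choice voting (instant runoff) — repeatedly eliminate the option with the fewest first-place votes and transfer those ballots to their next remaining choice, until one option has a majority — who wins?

Round 1: Marcus 48, Priya 24, Theo 19, Diego 21. Eliminate Theo.
Round 2: Marcus 48, Priya 24, Diego 40. Eliminate Priya.
Round 3: Marcus 48, Diego 64. Diego has a majority.

Diego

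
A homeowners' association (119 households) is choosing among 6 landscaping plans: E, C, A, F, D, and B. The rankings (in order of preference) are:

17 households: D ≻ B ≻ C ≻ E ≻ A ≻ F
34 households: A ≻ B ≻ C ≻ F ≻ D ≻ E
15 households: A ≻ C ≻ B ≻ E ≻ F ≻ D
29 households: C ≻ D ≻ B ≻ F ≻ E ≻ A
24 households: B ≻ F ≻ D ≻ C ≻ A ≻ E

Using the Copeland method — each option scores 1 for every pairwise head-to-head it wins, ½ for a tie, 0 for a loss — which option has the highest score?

E: loses to C, A, F, D, and B → score 0.
C: beats E, A, F, and D; loses to B → score 4.
A: beats E and F; loses to C, D, and B → score 2.
F: beats E and D; loses to C, A, and B → score 2.
D: beats E and A; loses to C, F, and B → score 2.
B: beats E, C, A, F, and D → score 5.
B has the best pairwise record.

B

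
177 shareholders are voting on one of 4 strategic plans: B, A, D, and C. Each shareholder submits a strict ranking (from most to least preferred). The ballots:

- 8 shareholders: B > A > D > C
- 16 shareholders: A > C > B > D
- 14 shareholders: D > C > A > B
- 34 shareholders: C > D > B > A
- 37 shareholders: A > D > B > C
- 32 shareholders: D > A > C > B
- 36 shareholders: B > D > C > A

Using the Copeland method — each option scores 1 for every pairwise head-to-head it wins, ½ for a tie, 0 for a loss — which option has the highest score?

B: loses to A, D, and C → score 0.
A: beats B and C; loses to D → score 2.
D: beats B, A, and C → score 3.
C: beats B; loses to A and D → score 1.
D has the best pairwise record.

D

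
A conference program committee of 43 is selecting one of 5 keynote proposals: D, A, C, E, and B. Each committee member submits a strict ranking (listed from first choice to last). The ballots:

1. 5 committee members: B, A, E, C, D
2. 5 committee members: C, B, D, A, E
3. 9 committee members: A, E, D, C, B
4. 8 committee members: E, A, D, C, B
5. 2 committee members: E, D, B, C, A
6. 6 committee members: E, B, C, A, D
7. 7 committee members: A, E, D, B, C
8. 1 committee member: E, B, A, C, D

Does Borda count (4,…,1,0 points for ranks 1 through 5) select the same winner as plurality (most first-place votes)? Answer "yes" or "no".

yes

Borda — scores: D 64, A 116, C 57, E 126, B 67. Winner: E.
Plurality — first-place votes: D 0, A 16, C 5, E 17, B 5. Winner: E.
The two methods agree.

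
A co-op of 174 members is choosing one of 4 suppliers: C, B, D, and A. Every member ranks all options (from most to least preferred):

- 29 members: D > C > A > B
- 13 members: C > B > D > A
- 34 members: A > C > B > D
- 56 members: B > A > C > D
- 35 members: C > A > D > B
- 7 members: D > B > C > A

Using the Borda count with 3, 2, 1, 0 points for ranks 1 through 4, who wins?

C

C: 29·2 + 13·3 + 34·2 + 56·1 + 35·3 + 7·1 = 333
B: 29·0 + 13·2 + 34·1 + 56·3 + 35·0 + 7·2 = 242
D: 29·3 + 13·1 + 34·0 + 56·0 + 35·1 + 7·3 = 156
A: 29·1 + 13·0 + 34·3 + 56·2 + 35·2 + 7·0 = 313
C has the highest Borda score (333).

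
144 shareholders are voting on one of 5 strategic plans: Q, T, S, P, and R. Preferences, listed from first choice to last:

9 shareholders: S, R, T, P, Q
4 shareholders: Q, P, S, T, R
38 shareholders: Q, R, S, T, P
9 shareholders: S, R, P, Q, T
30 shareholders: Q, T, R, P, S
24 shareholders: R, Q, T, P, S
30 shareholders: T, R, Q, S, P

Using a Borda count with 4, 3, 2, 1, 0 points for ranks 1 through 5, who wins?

Q

Q: 9·0 + 4·4 + 38·4 + 9·1 + 30·4 + 24·3 + 30·2 = 429
T: 9·2 + 4·1 + 38·1 + 9·0 + 30·3 + 24·2 + 30·4 = 318
S: 9·4 + 4·2 + 38·2 + 9·4 + 30·0 + 24·0 + 30·1 = 186
P: 9·1 + 4·3 + 38·0 + 9·2 + 30·1 + 24·1 + 30·0 = 93
R: 9·3 + 4·0 + 38·3 + 9·3 + 30·2 + 24·4 + 30·3 = 414
Q has the highest Borda score (429).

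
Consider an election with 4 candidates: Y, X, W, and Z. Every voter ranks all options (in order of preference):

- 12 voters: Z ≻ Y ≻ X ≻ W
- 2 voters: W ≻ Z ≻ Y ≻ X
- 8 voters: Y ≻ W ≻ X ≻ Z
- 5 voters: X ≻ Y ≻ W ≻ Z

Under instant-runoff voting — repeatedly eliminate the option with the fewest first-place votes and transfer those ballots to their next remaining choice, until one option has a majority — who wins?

Z

Round 1: Y 8, X 5, W 2, Z 12. Eliminate W.
Round 2: Y 8, X 5, Z 14. Z has a majority.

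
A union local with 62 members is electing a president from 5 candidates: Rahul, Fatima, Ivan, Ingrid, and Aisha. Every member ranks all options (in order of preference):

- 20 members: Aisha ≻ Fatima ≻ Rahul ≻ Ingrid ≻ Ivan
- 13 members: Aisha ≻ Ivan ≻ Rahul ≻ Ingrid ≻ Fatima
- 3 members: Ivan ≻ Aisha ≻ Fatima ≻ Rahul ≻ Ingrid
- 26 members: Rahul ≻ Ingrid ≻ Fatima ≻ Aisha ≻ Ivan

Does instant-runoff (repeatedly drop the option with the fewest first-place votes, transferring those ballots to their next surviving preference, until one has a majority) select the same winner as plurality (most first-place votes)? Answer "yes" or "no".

yes

Instant-runoff — R1 Rahul 26, Fatima 0, Ivan 3, Ingrid 0, Aisha 33 (Aisha winner). Winner: Aisha.
Plurality — first-place votes: Rahul 26, Fatima 0, Ivan 3, Ingrid 0, Aisha 33. Winner: Aisha.
The two methods agree.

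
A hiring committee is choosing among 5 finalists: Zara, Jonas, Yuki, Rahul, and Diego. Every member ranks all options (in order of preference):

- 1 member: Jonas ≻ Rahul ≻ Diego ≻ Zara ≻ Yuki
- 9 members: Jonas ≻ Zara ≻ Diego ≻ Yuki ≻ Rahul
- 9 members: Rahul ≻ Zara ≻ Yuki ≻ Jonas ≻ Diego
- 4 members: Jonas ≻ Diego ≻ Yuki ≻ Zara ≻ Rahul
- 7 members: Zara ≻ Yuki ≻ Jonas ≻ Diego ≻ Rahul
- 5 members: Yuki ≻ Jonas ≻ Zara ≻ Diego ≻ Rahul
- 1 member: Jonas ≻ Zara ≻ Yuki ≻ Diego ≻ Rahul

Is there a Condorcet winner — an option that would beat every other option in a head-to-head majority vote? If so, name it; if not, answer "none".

Checking pairwise contests:
Jonas beats Zara 20–16.
Yuki beats Jonas 21–15.
Zara beats Yuki 27–9.
Zara beats Rahul 26–10.
Zara beats Diego 31–5.
Every option loses at least one head-to-head, so there is no Condorcet winner.

none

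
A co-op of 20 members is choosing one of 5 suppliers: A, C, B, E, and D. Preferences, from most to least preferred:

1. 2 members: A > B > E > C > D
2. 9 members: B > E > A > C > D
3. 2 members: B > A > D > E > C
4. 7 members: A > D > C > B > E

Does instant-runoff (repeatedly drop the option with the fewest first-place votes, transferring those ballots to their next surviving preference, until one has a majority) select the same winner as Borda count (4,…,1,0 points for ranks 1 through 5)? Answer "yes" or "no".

Instant-runoff — R1 A 9, C 0, B 11, E 0, D 0 (B winner). Winner: B.
Borda — scores: A 60, C 25, B 57, E 33, D 25. Winner: A.
The two methods disagree.

no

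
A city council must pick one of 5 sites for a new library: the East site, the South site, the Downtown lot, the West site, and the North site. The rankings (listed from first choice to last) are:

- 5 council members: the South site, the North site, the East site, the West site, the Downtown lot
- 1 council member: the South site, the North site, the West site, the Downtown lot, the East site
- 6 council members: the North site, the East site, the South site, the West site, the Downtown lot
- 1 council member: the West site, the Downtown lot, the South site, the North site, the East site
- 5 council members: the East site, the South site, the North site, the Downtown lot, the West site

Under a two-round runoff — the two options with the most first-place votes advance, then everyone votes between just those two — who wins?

the South site

Round 1 first-place votes: the East site 5, the South site 6, the Downtown lot 0, the West site 1, the North site 6.
the North site and the South site advance.
Runoff: the North site is preferred to the South site by 6 voters; the South site by 12.
the South site wins the runoff.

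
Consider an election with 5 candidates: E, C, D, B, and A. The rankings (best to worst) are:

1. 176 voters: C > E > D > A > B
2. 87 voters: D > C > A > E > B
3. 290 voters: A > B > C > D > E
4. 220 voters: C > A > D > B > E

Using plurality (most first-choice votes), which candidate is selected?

C

First-place votes: E 0, C 396, D 87, B 0, A 290.
C has the most first-place votes.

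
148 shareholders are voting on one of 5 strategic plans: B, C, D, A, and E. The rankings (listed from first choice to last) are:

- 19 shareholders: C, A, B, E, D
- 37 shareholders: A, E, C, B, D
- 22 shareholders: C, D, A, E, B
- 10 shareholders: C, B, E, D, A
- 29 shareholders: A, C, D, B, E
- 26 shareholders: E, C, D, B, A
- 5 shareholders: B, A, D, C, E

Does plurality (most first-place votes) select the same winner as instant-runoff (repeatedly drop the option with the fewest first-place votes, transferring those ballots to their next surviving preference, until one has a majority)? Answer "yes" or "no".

no

Plurality — first-place votes: B 5, C 51, D 0, A 66, E 26. Winner: A.
Instant-runoff — R1 B 5, C 51, D 0, A 66, E 26 (D out); R2 B 5, C 51, A 66, E 26 (B out); R3 C 51, A 71, E 26 (E out); R4 C 77, A 71 (C winner). Winner: C.
The two methods disagree.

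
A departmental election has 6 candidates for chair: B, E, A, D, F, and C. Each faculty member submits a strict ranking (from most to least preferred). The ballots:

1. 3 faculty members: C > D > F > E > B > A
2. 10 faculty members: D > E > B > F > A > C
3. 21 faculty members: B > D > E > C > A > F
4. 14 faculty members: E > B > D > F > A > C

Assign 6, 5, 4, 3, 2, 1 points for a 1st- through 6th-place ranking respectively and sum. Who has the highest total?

B

B: 3·2 + 10·4 + 21·6 + 14·5 = 242
E: 3·3 + 10·5 + 21·4 + 14·6 = 227
A: 3·1 + 10·2 + 21·2 + 14·2 = 93
D: 3·5 + 10·6 + 21·5 + 14·4 = 236
F: 3·4 + 10·3 + 21·1 + 14·3 = 105
C: 3·6 + 10·1 + 21·3 + 14·1 = 105
B has the highest Borda score (242).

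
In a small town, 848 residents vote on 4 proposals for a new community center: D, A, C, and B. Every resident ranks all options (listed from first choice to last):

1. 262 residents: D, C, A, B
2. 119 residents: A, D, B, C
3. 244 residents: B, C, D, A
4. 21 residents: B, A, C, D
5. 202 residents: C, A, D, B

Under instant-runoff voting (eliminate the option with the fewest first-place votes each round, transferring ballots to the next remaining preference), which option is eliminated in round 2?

Round 1: D 262, A 119, C 202, B 265. Eliminate A.
Round 2: D 381, C 202, B 265. Eliminate C.

C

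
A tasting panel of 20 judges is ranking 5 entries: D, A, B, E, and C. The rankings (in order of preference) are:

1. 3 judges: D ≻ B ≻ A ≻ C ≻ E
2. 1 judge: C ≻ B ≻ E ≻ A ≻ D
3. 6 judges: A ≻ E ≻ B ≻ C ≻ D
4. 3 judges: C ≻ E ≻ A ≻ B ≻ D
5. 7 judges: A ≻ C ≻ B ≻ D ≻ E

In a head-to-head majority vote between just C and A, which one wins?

A

Voters preferring C to A: 4; preferring A to C: 16.
A wins the head-to-head.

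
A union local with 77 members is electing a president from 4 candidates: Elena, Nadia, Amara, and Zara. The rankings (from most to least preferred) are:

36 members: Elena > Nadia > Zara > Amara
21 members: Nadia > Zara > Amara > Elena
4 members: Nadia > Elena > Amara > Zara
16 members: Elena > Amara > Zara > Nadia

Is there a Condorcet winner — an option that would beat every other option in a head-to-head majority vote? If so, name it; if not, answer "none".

Elena

Elena vs Nadia: 52–25 for Elena.
Elena vs Amara: 56–21 for Elena.
Elena vs Zara: 56–21 for Elena.
Elena beats every other option head-to-head.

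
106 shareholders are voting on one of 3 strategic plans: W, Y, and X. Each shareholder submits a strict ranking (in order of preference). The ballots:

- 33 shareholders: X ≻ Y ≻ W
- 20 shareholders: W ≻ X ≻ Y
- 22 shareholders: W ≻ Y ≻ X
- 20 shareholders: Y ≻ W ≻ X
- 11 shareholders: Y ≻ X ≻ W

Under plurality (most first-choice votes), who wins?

First-place votes: W 42, Y 31, X 33.
W has the most first-place votes.

W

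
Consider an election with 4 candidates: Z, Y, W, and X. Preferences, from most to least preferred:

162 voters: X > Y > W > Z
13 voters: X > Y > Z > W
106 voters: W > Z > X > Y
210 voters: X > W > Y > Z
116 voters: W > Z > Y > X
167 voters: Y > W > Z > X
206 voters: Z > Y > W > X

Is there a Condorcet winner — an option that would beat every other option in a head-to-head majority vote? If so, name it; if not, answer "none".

none

Checking pairwise contests:
Y beats Z 552–428.
X beats Y 491–489.
Y beats W 548–432.
Z beats X 595–385.
Every option loses at least one head-to-head, so there is no Condorcet winner.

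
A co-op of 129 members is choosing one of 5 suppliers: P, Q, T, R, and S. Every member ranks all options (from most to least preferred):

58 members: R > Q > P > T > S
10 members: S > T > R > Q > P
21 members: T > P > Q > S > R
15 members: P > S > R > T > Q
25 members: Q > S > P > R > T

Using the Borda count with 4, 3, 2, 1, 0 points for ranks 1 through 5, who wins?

Q

P: 58·2 + 10·0 + 21·3 + 15·4 + 25·2 = 289
Q: 58·3 + 10·1 + 21·2 + 15·0 + 25·4 = 326
T: 58·1 + 10·3 + 21·4 + 15·1 + 25·0 = 187
R: 58·4 + 10·2 + 21·0 + 15·2 + 25·1 = 307
S: 58·0 + 10·4 + 21·1 + 15·3 + 25·3 = 181
Q has the highest Borda score (326).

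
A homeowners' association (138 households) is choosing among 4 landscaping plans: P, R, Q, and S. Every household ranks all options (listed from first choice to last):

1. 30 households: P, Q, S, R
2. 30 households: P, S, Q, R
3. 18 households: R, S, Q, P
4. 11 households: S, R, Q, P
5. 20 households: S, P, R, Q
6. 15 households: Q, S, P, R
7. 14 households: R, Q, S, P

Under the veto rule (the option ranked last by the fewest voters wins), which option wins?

S

Last-place votes: P 43, R 75, Q 20, S 0.
S is ranked last by the fewest voters, so S wins.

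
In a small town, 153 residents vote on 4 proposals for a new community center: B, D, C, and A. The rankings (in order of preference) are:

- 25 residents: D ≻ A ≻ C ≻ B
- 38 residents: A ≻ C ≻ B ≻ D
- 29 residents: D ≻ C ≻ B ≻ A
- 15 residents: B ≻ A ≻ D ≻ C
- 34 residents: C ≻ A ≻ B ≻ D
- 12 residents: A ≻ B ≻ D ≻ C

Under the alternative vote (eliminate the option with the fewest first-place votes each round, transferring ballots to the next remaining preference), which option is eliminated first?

Round 1: B 15, D 54, C 34, A 50. Eliminate B.

B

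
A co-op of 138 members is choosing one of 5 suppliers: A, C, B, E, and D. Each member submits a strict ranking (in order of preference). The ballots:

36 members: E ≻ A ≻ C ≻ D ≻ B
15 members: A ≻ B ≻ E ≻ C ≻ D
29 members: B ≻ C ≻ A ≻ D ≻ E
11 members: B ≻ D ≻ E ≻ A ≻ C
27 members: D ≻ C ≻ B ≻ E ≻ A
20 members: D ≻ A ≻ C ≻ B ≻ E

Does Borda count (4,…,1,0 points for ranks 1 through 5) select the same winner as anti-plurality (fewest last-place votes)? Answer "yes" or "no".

Borda — scores: A 297, C 295, B 279, E 223, D 286. Winner: A.
Anti-plurality — last-place votes: A 27, C 11, B 36, E 49, D 15. Winner: C.
The two methods disagree.

no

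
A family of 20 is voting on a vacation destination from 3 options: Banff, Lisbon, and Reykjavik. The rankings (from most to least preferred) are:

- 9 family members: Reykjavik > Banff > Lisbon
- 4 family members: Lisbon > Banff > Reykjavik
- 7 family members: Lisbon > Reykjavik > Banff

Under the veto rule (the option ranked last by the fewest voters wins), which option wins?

Last-place votes: Banff 7, Lisbon 9, Reykjavik 4.
Reykjavik is ranked last by the fewest voters, so Reykjavik wins.

Reykjavik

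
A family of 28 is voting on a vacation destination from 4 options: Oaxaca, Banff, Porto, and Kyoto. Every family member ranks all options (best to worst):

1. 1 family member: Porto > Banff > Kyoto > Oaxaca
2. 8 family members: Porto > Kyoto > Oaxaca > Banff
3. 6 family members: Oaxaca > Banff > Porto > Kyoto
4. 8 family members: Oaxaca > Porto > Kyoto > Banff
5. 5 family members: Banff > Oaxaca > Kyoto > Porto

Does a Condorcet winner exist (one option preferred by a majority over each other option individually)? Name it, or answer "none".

Oaxaca

Oaxaca vs Banff: 22–6 for Oaxaca.
Oaxaca vs Porto: 19–9 for Oaxaca.
Oaxaca vs Kyoto: 19–9 for Oaxaca.
Oaxaca beats every other option head-to-head.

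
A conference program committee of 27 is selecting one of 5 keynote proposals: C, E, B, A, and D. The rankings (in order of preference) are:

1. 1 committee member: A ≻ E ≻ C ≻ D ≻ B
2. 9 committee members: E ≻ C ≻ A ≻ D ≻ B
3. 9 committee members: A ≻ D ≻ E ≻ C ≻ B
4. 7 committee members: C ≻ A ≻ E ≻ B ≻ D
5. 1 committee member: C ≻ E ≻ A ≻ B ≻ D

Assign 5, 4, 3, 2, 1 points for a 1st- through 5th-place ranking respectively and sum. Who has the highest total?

A

C: 1·3 + 9·4 + 9·2 + 7·5 + 1·5 = 97
E: 1·4 + 9·5 + 9·3 + 7·3 + 1·4 = 101
B: 1·1 + 9·1 + 9·1 + 7·2 + 1·2 = 35
A: 1·5 + 9·3 + 9·5 + 7·4 + 1·3 = 108
D: 1·2 + 9·2 + 9·4 + 7·1 + 1·1 = 64
A has the highest Borda score (108).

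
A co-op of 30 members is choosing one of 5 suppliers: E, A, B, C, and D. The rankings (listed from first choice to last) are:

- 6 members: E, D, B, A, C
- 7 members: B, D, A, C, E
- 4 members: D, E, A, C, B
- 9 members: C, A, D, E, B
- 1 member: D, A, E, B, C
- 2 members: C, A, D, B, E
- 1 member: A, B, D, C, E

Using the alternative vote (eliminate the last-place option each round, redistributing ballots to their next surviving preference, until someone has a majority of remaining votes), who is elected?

Round 1: E 6, A 1, B 7, C 11, D 5. Eliminate A.
Round 2: E 6, B 8, C 11, D 5. Eliminate D.
Round 3: E 11, B 8, C 11. Eliminate B.
Round 4: E 11, C 19. C has a majority.

C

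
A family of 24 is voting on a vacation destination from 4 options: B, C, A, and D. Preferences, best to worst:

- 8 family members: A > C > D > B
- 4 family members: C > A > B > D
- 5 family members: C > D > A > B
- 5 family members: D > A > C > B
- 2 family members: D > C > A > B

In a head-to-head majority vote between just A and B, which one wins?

A

Voters preferring A to B: 24; preferring B to A: 0.
A wins the head-to-head.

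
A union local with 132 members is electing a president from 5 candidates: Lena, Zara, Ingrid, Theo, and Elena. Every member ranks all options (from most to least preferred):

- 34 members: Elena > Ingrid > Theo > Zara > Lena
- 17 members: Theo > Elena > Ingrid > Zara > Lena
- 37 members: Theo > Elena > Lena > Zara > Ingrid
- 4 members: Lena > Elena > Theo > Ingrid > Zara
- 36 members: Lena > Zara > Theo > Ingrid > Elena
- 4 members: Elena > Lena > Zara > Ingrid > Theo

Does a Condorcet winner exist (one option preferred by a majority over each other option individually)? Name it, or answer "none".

Theo

Theo vs Lena: 88–44 for Theo.
Theo vs Zara: 92–40 for Theo.
Theo vs Ingrid: 94–38 for Theo.
Theo vs Elena: 90–42 for Theo.
Theo beats every other option head-to-head.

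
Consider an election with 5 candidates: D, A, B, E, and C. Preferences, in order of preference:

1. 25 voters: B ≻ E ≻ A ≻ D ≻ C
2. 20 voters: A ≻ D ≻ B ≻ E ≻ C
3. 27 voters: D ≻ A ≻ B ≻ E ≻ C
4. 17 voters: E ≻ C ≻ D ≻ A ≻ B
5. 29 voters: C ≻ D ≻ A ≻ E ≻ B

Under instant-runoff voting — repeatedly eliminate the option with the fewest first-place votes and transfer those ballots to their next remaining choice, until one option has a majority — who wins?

Round 1: D 27, A 20, B 25, E 17, C 29. Eliminate E.
Round 2: D 27, A 20, B 25, C 46. Eliminate A.
Round 3: D 47, B 25, C 46. Eliminate B.
Round 4: D 72, C 46. D has a majority.

D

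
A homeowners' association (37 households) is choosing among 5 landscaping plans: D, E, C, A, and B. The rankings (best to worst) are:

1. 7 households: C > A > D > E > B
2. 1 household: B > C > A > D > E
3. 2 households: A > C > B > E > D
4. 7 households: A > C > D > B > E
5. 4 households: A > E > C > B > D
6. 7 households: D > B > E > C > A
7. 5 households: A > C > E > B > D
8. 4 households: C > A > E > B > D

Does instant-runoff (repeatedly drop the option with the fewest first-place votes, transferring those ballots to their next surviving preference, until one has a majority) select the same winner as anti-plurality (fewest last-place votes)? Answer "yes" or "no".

yes

Instant-runoff — R1 D 7, E 0, C 11, A 18, B 1 (E out); R2 D 7, C 11, A 18, B 1 (B out); R3 D 7, C 12, A 18 (D out); R4 C 19, A 18 (C winner). Winner: C.
Anti-plurality — last-place votes: D 15, E 8, C 0, A 7, B 7. Winner: C.
The two methods agree.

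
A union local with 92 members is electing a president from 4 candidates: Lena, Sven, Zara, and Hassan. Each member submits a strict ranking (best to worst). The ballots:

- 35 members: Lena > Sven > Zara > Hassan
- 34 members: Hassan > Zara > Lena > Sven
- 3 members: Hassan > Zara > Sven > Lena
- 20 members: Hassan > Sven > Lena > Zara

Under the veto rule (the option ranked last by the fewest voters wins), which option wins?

Lena

Last-place votes: Lena 3, Sven 34, Zara 20, Hassan 35.
Lena is ranked last by the fewest voters, so Lena wins.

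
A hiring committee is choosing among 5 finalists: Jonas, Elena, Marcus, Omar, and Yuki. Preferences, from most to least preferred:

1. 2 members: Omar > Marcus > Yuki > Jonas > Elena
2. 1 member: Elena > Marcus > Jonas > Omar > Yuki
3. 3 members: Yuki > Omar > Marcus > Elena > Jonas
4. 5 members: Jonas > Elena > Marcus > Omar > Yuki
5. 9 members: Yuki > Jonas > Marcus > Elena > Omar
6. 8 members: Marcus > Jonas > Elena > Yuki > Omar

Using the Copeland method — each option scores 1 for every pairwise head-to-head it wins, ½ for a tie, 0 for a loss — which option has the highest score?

Marcus

Jonas: beats Elena and Omar; ties Marcus and Yuki → score 3.
Elena: beats Omar; ties Yuki; loses to Jonas and Marcus → score 1.5.
Marcus: beats Elena, Omar, and Yuki; ties Jonas → score 3.5.
Omar: loses to Jonas, Elena, Marcus, and Yuki → score 0.
Yuki: beats Omar; ties Jonas and Elena; loses to Marcus → score 2.
Marcus has the best pairwise record.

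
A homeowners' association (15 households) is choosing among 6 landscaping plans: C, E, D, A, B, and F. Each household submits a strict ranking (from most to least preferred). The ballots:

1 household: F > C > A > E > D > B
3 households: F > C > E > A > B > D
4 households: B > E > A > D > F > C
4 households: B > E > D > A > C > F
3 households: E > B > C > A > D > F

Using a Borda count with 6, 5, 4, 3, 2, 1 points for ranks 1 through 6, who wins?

E

C: 1·5 + 3·5 + 4·1 + 4·2 + 3·4 = 44
E: 1·3 + 3·4 + 4·5 + 4·5 + 3·6 = 73
D: 1·2 + 3·1 + 4·3 + 4·4 + 3·2 = 39
A: 1·4 + 3·3 + 4·4 + 4·3 + 3·3 = 50
B: 1·1 + 3·2 + 4·6 + 4·6 + 3·5 = 70
F: 1·6 + 3·6 + 4·2 + 4·1 + 3·1 = 39
E has the highest Borda score (73).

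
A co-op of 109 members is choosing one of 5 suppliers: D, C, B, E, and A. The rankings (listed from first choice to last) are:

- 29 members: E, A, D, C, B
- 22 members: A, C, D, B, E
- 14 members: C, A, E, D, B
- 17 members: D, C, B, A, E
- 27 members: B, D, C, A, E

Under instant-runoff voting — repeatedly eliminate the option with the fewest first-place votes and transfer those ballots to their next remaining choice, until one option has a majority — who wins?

Round 1: D 17, C 14, B 27, E 29, A 22. Eliminate C.
Round 2: D 17, B 27, E 29, A 36. Eliminate D.
Round 3: B 44, E 29, A 36. Eliminate E.
Round 4: B 44, A 65. A has a majority.

A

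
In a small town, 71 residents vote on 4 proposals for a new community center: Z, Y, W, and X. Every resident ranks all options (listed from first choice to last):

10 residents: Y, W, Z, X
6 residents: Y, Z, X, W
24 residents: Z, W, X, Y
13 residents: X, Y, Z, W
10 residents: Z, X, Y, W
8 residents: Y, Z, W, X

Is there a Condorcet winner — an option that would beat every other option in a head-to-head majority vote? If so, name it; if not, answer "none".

none

Checking pairwise contests:
Y beats Z 37–34.
X beats Y 47–24.
Z beats W 61–10.
Z beats X 58–13.
Every option loses at least one head-to-head, so there is no Condorcet winner.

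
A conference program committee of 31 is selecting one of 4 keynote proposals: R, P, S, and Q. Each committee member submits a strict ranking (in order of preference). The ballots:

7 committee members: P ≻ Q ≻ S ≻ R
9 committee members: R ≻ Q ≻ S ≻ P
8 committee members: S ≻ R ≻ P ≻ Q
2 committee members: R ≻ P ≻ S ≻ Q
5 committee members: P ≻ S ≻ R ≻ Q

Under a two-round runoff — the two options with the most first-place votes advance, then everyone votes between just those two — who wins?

Round 1 first-place votes: R 11, P 12, S 8, Q 0.
P and R advance.
Runoff: P is preferred to R by 12 voters; R by 19.
R wins the runoff.

R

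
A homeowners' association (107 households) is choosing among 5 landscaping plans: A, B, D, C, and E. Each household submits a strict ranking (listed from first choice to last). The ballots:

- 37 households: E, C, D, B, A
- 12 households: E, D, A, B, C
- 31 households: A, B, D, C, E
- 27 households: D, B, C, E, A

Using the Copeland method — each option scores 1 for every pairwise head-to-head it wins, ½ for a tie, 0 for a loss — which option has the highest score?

A: loses to B, D, C, and E → score 0.
B: beats A, C, and E; loses to D → score 3.
D: beats A, B, C, and E → score 4.
C: beats A and E; loses to B and D → score 2.
E: beats A; loses to B, D, and C → score 1.
D has the best pairwise record.

D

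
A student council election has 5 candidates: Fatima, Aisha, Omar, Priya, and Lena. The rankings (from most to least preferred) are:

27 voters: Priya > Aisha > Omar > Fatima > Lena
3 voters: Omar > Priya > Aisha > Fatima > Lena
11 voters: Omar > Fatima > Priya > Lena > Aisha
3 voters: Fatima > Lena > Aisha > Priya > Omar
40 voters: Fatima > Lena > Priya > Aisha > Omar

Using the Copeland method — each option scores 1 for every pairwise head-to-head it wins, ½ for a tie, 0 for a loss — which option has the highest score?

Fatima

Fatima: beats Aisha, Omar, Priya, and Lena → score 4.
Aisha: beats Omar; loses to Fatima, Priya, and Lena → score 1.
Omar: loses to Fatima, Aisha, Priya, and Lena → score 0.
Priya: beats Aisha and Omar; loses to Fatima and Lena → score 2.
Lena: beats Aisha, Omar, and Priya; loses to Fatima → score 3.
Fatima has the best pairwise record.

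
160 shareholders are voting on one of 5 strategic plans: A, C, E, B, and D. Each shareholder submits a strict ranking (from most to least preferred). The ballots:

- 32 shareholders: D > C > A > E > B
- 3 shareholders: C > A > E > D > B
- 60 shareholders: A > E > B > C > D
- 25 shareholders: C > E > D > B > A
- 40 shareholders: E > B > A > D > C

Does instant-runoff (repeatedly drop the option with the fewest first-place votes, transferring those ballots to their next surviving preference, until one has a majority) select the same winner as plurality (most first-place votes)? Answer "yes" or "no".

yes

Instant-runoff — R1 A 60, C 28, E 40, B 0, D 32 (B out); R2 A 60, C 28, E 40, D 32 (C out); R3 A 63, E 65, D 32 (D out); R4 A 95, E 65 (A winner). Winner: A.
Plurality — first-place votes: A 60, C 28, E 40, B 0, D 32. Winner: A.
The two methods agree.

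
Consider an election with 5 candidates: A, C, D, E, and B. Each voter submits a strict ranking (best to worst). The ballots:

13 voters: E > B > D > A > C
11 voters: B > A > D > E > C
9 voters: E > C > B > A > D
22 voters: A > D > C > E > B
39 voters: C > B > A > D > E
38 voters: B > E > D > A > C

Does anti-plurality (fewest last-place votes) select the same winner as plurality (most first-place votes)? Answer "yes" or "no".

Anti-plurality — last-place votes: A 0, C 62, D 9, E 39, B 22. Winner: A.
Plurality — first-place votes: A 22, C 39, D 0, E 22, B 49. Winner: B.
The two methods disagree.

no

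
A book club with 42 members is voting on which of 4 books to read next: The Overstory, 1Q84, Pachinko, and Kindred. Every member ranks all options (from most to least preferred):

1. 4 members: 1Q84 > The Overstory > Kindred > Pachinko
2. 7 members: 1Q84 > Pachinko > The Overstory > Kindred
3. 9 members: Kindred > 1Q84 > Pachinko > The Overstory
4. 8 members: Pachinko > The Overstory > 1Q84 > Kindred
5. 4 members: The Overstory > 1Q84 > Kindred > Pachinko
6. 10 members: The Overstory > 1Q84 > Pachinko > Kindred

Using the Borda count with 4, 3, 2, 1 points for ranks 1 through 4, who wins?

The Overstory: 4·3 + 7·2 + 9·1 + 8·3 + 4·4 + 10·4 = 115
1Q84: 4·4 + 7·4 + 9·3 + 8·2 + 4·3 + 10·3 = 129
Pachinko: 4·1 + 7·3 + 9·2 + 8·4 + 4·1 + 10·2 = 99
Kindred: 4·2 + 7·1 + 9·4 + 8·1 + 4·2 + 10·1 = 77
1Q84 has the highest Borda score (129).

1Q84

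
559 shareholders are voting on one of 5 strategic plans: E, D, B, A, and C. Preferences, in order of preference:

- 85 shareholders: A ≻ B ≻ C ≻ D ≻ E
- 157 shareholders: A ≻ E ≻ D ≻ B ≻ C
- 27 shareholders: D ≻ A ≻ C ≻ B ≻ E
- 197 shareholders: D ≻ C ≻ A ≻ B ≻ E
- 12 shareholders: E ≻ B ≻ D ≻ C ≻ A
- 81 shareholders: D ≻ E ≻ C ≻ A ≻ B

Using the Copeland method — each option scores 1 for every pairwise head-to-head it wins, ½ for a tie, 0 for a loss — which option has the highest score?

D

E: loses to D, B, A, and C → score 0.
D: beats E, B, A, and C → score 4.
B: beats E; loses to D, A, and C → score 1.
A: beats E and B; loses to D and C → score 2.
C: beats E, B, and A; loses to D → score 3.
D has the best pairwise record.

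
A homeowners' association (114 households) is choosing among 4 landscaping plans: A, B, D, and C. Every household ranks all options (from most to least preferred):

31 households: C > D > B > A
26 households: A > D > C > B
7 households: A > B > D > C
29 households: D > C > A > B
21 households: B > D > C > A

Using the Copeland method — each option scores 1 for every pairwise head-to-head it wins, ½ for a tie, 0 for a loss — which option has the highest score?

A: beats B; loses to D and C → score 1.
B: loses to A, D, and C → score 0.
D: beats A, B, and C → score 3.
C: beats A and B; loses to D → score 2.
D has the best pairwise record.

D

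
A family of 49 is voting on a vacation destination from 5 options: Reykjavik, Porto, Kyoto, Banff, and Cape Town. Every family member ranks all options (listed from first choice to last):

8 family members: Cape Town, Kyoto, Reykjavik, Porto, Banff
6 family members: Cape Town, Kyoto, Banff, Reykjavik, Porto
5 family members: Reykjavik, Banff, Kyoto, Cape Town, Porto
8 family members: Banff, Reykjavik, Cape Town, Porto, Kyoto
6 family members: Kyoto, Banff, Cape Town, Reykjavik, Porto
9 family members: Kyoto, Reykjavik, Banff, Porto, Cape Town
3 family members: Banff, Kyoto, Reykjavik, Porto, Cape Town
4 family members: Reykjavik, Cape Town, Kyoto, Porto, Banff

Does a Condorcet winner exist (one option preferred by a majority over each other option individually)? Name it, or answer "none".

Checking pairwise contests:
Kyoto beats Reykjavik 32–17.
Reykjavik beats Porto 49–0.
Cape Town beats Kyoto 26–23.
Reykjavik beats Banff 26–23.
Reykjavik beats Cape Town 29–20.
Every option loses at least one head-to-head, so there is no Condorcet winner.

none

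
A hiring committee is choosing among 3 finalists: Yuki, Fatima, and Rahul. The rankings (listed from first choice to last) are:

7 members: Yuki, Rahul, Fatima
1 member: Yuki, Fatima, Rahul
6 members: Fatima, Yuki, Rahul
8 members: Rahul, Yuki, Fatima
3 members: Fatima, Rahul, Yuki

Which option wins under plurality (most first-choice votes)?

First-place votes: Yuki 8, Fatima 9, Rahul 8.
Fatima has the most first-place votes.

Fatima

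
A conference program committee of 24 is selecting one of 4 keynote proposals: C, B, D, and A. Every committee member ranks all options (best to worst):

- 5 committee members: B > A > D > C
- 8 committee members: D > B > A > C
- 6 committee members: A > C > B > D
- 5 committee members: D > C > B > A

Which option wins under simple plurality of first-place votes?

First-place votes: C 0, B 5, D 13, A 6.
D has the most first-place votes.

D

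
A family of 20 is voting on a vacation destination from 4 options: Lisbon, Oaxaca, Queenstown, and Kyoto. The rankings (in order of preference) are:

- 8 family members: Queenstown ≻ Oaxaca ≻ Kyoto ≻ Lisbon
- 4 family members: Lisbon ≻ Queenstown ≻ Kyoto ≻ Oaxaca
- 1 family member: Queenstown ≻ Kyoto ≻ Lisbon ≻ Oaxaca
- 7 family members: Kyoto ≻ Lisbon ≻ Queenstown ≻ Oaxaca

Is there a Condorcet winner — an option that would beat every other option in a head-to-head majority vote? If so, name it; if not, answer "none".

Checking pairwise contests:
Kyoto beats Lisbon 16–4.
Lisbon beats Oaxaca 12–8.
Lisbon beats Queenstown 11–9.
Queenstown beats Kyoto 13–7.
Every option loses at least one head-to-head, so there is no Condorcet winner.

none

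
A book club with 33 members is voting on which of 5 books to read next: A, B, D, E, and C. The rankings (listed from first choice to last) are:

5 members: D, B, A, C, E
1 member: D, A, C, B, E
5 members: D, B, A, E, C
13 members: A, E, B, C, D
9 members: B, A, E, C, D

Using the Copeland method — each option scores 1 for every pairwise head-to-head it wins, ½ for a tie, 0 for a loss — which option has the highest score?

A: beats D, E, and C; loses to B → score 3.
B: beats A, D, E, and C → score 4.
D: loses to A, B, E, and C → score 0.
E: beats D and C; loses to A and B → score 2.
C: beats D; loses to A, B, and E → score 1.
B has the best pairwise record.

B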